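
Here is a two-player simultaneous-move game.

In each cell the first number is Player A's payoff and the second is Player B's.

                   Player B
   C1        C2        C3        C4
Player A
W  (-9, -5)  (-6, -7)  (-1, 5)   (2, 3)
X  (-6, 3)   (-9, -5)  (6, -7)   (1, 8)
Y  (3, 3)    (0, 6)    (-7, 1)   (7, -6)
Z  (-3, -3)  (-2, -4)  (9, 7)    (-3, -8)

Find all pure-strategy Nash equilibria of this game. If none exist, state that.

(Y, C2); (Z, C3)

(W, C1): Player A can switch to X (-9 → -6). Not NE.
(W, C2): Player A can switch to Y (-6 → 0). Not NE.
(W, C3): Player A can switch to X (-1 → 6). Not NE.
(W, C4): Player A can switch to Y (2 → 7). Not NE.
(X, C1): Player A can switch to Y (-6 → 3). Not NE.
(X, C2): Player A can switch to W (-9 → -6). Not NE.
(X, C3): Player A can switch to Z (6 → 9). Not NE.
(X, C4): Player A can switch to W (1 → 2). Not NE.
(Y, C1): Player B can switch to C2 (3 → 6). Not NE.
(Y, C2): Player A gets 0, best alternative -2; Player B gets 6, best alternative 3. No profitable deviation — NE.
(Y, C3): Player A can switch to W (-7 → -1). Not NE.
(Z, C3): Player A gets 9, best alternative 6; Player B gets 7, best alternative -3. No profitable deviation — NE.
(The remaining 4 profiles each have a profitable deviation by the same check.)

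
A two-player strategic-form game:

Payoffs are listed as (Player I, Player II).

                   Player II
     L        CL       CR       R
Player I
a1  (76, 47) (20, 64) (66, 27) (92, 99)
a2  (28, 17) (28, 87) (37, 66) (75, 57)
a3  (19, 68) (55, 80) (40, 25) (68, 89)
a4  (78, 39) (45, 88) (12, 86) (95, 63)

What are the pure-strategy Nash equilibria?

Player I against L: payoffs 76, 28, 19, 78 → best response a4.
Player I against CL: payoffs 20, 28, 55, 45 → best response a3.
Player I against CR: payoffs 66, 37, 40, 12 → best response a1.
Player I against R: payoffs 92, 75, 68, 95 → best response a4.
Player II against a1: payoffs 47, 64, 27, 99 → best response R.
Player II against a2: payoffs 17, 87, 66, 57 → best response CL.
Player II against a3: payoffs 68, 80, 25, 89 → best response R.
Player II against a4: payoffs 39, 88, 86, 63 → best response CL.
No profile is a mutual best response for all players.

none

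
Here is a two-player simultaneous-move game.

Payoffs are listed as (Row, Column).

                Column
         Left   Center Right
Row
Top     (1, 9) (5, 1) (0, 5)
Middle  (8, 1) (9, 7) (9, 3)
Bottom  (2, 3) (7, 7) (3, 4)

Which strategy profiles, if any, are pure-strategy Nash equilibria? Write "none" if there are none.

The unique pure-strategy Nash equilibrium is (Middle, Center).

For each player, find the best response to each opponent profile; mutual best responses are the pure NE.
Row against Left: payoffs 1, 8, 2 → best response Middle.
Row against Center: payoffs 5, 9, 7 → best response Middle.
Row against Right: payoffs 0, 9, 3 → best response Middle.
Column against Top: payoffs 9, 1, 5 → best response Left.
Column against Middle: payoffs 1, 7, 3 → best response Center.
Column against Bottom: payoffs 3, 7, 4 → best response Center.
Mutual best responses: (Middle, Center).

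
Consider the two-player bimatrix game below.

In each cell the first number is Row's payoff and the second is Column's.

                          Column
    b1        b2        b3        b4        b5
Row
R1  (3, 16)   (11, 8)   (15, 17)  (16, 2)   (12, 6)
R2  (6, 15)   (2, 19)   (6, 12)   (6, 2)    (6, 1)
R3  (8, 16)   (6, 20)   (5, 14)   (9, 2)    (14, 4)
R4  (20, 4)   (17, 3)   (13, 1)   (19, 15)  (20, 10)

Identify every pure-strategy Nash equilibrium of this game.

The pure Nash equilibria are (R1, b3), (R4, b4).

For each player, find the best response to each opponent profile; mutual best responses are the pure NE.
Row against b1: payoffs 3, 6, 8, 20 → best response R4.
Row against b2: payoffs 11, 2, 6, 17 → best response R4.
Row against b3: payoffs 15, 6, 5, 13 → best response R1.
Row against b4: payoffs 16, 6, 9, 19 → best response R4.
Row against b5: payoffs 12, 6, 14, 20 → best response R4.
Column against R1: payoffs 16, 8, 17, 2, 6 → best response b3.
Column against R2: payoffs 15, 19, 12, 2, 1 → best response b2.
Column against R3: payoffs 16, 20, 14, 2, 4 → best response b2.
Column against R4: payoffs 4, 3, 1, 15, 10 → best response b4.
Mutual best responses: (R1, b3); (R4, b4).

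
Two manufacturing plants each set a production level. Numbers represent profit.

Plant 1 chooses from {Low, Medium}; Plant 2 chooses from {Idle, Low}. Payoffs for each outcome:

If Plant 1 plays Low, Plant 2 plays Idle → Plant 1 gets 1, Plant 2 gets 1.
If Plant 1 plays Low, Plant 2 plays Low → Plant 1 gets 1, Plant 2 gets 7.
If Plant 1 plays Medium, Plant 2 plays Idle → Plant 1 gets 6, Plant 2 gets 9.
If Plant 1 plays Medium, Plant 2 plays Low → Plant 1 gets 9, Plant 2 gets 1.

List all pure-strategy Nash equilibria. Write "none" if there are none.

Pure NE: (Medium, Idle)

Plant 1 against Idle: payoffs 1, 6 → best response Medium.
Plant 1 against Low: payoffs 1, 9 → best response Medium.
Plant 2 against Low: payoffs 1, 7 → best response Low.
Plant 2 against Medium: payoffs 9, 1 → best response Idle.
Mutual best responses: (Medium, Idle).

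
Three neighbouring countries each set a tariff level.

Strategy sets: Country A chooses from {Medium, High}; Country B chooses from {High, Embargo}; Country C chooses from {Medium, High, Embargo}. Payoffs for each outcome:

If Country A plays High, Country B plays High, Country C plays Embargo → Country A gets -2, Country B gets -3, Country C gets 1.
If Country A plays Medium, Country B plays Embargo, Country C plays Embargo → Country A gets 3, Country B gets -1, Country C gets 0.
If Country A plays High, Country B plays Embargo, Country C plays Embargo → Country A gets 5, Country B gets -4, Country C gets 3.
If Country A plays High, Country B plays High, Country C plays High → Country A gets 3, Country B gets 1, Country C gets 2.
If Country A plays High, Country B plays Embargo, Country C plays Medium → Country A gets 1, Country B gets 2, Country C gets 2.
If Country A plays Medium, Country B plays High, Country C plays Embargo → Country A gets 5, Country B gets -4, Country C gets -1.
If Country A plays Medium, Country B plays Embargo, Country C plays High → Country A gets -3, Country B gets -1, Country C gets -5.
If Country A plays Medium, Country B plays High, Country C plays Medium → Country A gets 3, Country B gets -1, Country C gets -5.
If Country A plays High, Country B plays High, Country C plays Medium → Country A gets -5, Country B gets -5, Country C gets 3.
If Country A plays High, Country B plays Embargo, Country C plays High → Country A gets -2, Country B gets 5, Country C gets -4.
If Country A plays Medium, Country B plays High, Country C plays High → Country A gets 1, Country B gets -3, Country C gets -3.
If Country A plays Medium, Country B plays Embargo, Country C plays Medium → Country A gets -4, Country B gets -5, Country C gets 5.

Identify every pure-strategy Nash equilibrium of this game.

This game has no pure Nash equilibrium.

Country A against (High, Medium): payoffs 3, -5 → best response Medium.
Country A against (High, High): payoffs 1, 3 → best response High.
Country A against (High, Embargo): payoffs 5, -2 → best response Medium.
Country A against (Embargo, Medium): payoffs -4, 1 → best response High.
Country A against (Embargo, High): payoffs -3, -2 → best response High.
Country A against (Embargo, Embargo): payoffs 3, 5 → best response High.
Country B against (Medium, Medium): payoffs -1, -5 → best response High.
Country B against (Medium, High): payoffs -3, -1 → best response Embargo.
Country B against (Medium, Embargo): payoffs -4, -1 → best response Embargo.
Country B against (High, Medium): payoffs -5, 2 → best response Embargo.
Country B against (High, High): payoffs 1, 5 → best response Embargo.
Country B against (High, Embargo): payoffs -3, -4 → best response High.
Country C against (Medium, High): payoffs -5, -3, -1 → best response Embargo.
Country C against (Medium, Embargo): payoffs 5, -5, 0 → best response Medium.
Country C against (High, High): payoffs 3, 2, 1 → best response Medium.
Country C against (High, Embargo): payoffs 2, -4, 3 → best response Embargo.
No profile is a mutual best response for all players.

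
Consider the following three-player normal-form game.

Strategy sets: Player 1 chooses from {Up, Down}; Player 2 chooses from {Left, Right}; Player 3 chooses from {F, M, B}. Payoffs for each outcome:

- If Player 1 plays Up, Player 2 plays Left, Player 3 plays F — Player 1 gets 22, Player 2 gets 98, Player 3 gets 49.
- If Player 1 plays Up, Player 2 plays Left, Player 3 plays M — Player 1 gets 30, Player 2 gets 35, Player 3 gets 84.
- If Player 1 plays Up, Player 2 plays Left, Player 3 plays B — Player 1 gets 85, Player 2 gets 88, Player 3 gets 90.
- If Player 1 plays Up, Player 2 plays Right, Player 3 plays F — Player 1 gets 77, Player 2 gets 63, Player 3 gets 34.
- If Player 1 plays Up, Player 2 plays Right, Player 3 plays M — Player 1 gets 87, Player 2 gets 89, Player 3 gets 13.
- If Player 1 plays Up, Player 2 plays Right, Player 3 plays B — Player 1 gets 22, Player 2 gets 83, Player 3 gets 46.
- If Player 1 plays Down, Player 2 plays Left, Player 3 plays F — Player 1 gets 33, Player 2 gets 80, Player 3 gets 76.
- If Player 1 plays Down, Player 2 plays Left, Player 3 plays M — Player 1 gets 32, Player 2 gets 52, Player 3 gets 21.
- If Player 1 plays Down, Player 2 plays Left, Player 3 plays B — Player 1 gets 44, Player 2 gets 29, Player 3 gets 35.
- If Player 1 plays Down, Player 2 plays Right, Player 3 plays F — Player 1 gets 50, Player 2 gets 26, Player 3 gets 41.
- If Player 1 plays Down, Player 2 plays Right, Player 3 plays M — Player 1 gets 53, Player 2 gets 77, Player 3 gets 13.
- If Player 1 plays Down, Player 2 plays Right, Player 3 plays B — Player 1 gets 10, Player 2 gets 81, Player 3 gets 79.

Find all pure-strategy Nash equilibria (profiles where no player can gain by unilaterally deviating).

Mark each player's best response to every combination of opponents' strategies; a profile where every player is best-responding is a pure Nash equilibrium.
Player 1 against (Left, F): payoffs 22, 33 → best response Down.
Player 1 against (Left, M): payoffs 30, 32 → best response Down.
Player 1 against (Left, B): payoffs 85, 44 → best response Up.
Player 1 against (Right, F): payoffs 77, 50 → best response Up.
Player 1 against (Right, M): payoffs 87, 53 → best response Up.
Player 1 against (Right, B): payoffs 22, 10 → best response Up.
Player 2 against (Up, F): payoffs 98, 63 → best response Left.
Player 2 against (Up, M): payoffs 35, 89 → best response Right.
Player 2 against (Up, B): payoffs 88, 83 → best response Left.
Player 2 against (Down, F): payoffs 80, 26 → best response Left.
Player 2 against (Down, M): payoffs 52, 77 → best response Right.
Player 2 against (Down, B): payoffs 29, 81 → best response Right.
Player 3 against (Up, Left): payoffs 49, 84, 90 → best response B.
Player 3 against (Up, Right): payoffs 34, 13, 46 → best response B.
Player 3 against (Down, Left): payoffs 76, 21, 35 → best response F.
Player 3 against (Down, Right): payoffs 41, 13, 79 → best response B.
Mutual best responses: (Up, Left, B); (Down, Left, F).

The pure Nash equilibria are (Up, Left, B), (Down, Left, F).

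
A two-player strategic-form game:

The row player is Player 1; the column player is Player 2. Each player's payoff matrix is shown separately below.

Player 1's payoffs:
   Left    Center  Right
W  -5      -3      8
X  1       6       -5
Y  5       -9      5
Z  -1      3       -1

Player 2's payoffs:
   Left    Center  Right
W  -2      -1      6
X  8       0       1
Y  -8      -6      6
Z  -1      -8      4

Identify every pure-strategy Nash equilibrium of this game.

Check each profile: it is a Nash equilibrium iff no player can strictly gain by switching unilaterally.
(W, Left): Player 1 can switch to X (-5 → 1). Not NE.
(W, Center): Player 1 can switch to X (-3 → 6). Not NE.
(W, Right): Player 1 gets 8, best alternative 5; Player 2 gets 6, best alternative -1. No profitable deviation — NE.
(X, Left): Player 1 can switch to Y (1 → 5). Not NE.
(X, Center): Player 2 can switch to Left (0 → 8). Not NE.
(X, Right): Player 1 can switch to W (-5 → 8). Not NE.
(Y, Left): Player 2 can switch to Center (-8 → -6). Not NE.
(Y, Center): Player 1 can switch to W (-9 → -3). Not NE.
(Y, Right): Player 1 can switch to W (5 → 8). Not NE.
(The remaining 3 profiles each have a profitable deviation by the same check.)

(W, Right)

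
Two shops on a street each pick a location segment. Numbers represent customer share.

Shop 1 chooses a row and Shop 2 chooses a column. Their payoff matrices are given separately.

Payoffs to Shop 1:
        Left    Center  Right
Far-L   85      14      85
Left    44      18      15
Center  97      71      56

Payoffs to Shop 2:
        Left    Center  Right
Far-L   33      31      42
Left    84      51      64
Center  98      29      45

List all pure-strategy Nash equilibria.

Shop 1 against Left: payoffs 85, 44, 97 → best response Center.
Shop 1 against Center: payoffs 14, 18, 71 → best response Center.
Shop 1 against Right: payoffs 85, 15, 56 → best response Far-L.
Shop 2 against Far-L: payoffs 33, 31, 42 → best response Right.
Shop 2 against Left: payoffs 84, 51, 64 → best response Left.
Shop 2 against Center: payoffs 98, 29, 45 → best response Left.
Mutual best responses: (Far-L, Right); (Center, Left).

(Far-L, Right), (Center, Left)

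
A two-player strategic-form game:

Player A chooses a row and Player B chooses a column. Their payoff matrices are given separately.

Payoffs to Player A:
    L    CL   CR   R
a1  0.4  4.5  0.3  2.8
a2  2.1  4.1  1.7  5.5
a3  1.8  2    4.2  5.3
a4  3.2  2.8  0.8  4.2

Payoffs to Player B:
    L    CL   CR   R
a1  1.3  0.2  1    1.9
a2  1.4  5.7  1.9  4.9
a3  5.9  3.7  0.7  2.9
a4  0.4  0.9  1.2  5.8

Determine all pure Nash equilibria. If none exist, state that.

none

Player A against L: payoffs 0.4, 2.1, 1.8, 3.2 → best response a4.
Player A against CL: payoffs 4.5, 4.1, 2, 2.8 → best response a1.
Player A against CR: payoffs 0.3, 1.7, 4.2, 0.8 → best response a3.
Player A against R: payoffs 2.8, 5.5, 5.3, 4.2 → best response a2.
Player B against a1: payoffs 1.3, 0.2, 1, 1.9 → best response R.
Player B against a2: payoffs 1.4, 5.7, 1.9, 4.9 → best response CL.
Player B against a3: payoffs 5.9, 3.7, 0.7, 2.9 → best response L.
Player B against a4: payoffs 0.4, 0.9, 1.2, 5.8 → best response R.
No profile is a mutual best response for all players.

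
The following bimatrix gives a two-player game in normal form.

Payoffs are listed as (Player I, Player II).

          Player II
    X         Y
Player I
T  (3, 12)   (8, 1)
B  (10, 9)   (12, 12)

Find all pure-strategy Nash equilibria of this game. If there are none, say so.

Pure NE: (B, Y)

Player I against X: payoffs 3, 10 → best response B.
Player I against Y: payoffs 8, 12 → best response B.
Player II against T: payoffs 12, 1 → best response X.
Player II against B: payoffs 9, 12 → best response Y.
Mutual best responses: (B, Y).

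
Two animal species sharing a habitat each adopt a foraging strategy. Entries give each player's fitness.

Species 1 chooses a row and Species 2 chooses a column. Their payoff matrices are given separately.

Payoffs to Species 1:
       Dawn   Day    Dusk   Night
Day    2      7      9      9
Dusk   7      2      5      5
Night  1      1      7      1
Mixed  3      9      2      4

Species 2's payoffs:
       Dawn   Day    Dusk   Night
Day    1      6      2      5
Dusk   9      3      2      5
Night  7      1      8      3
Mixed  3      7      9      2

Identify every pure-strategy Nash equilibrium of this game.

The unique pure-strategy Nash equilibrium is (Dusk, Dawn).

(Day, Dawn): Species 1 can switch to Dusk (2 → 7). Not NE.
(Day, Day): Species 1 can switch to Mixed (7 → 9). Not NE.
(Day, Dusk): Species 2 can switch to Day (2 → 6). Not NE.
(Day, Night): Species 2 can switch to Day (5 → 6). Not NE.
(Dusk, Dawn): Species 1 gets 7, best alternative 3; Species 2 gets 9, best alternative 5. No profitable deviation — NE.
(Dusk, Day): Species 1 can switch to Day (2 → 7). Not NE.
(Dusk, Dusk): Species 1 can switch to Day (5 → 9). Not NE.
(Dusk, Night): Species 1 can switch to Day (5 → 9). Not NE.
(Night, Dawn): Species 1 can switch to Day (1 → 2). Not NE.
(Night, Day): Species 1 can switch to Day (1 → 7). Not NE.
(Night, Dusk): Species 1 can switch to Day (7 → 9). Not NE.
(The remaining 5 profiles each have a profitable deviation by the same check.)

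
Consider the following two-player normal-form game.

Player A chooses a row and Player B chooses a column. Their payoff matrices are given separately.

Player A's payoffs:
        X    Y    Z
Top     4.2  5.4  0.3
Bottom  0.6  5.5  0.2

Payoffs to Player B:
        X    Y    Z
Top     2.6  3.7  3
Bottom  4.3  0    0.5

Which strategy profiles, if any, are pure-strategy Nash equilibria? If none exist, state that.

(Top, X): Player B can switch to Y (2.6 → 3.7). Not NE.
(Top, Y): Player A can switch to Bottom (5.4 → 5.5). Not NE.
(Top, Z): Player B can switch to Y (3 → 3.7). Not NE.
(Bottom, X): Player A can switch to Top (0.6 → 4.2). Not NE.
(Bottom, Y): Player B can switch to X (0 → 4.3). Not NE.
(Bottom, Z): Player A can switch to Top (0.2 → 0.3). Not NE.

This game has no pure Nash equilibrium.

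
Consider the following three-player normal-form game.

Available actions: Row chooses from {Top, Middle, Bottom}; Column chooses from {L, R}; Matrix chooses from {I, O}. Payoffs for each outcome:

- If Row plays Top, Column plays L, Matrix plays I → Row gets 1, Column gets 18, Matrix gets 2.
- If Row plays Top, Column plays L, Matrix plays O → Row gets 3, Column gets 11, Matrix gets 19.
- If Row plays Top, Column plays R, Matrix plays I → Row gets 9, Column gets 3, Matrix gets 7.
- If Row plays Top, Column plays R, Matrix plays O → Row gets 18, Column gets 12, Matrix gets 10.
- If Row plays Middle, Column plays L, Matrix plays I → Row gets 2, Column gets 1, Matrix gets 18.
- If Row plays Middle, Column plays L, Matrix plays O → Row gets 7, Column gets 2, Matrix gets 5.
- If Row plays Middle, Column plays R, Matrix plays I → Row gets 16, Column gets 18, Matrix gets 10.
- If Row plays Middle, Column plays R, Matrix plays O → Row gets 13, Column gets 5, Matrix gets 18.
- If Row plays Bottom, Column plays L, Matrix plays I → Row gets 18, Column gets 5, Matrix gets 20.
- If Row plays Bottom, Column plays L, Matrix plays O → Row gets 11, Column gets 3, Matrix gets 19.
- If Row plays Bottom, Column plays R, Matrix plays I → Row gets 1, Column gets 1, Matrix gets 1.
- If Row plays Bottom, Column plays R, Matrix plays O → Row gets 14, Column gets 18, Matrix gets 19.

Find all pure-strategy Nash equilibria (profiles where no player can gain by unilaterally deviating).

(Top, L, I): Row can switch to Middle (1 → 2). Not NE.
(Top, L, O): Row can switch to Middle (3 → 7). Not NE.
(Top, R, I): Row can switch to Middle (9 → 16). Not NE.
(Top, R, O): Row gets 18, best alternative 14; Column gets 12, best alternative 11; Matrix gets 10, best alternative 7. No profitable deviation — NE.
(Middle, L, I): Row can switch to Bottom (2 → 18). Not NE.
(Middle, L, O): Row can switch to Bottom (7 → 11). Not NE.
(Middle, R, I): Matrix can switch to O (10 → 18). Not NE.
(Bottom, L, I): Row gets 18, best alternative 2; Column gets 5, best alternative 1; Matrix gets 20, best alternative 19. No profitable deviation — NE.
(The remaining 4 profiles each have a profitable deviation by the same check.)

(Top, R, O); (Bottom, L, I)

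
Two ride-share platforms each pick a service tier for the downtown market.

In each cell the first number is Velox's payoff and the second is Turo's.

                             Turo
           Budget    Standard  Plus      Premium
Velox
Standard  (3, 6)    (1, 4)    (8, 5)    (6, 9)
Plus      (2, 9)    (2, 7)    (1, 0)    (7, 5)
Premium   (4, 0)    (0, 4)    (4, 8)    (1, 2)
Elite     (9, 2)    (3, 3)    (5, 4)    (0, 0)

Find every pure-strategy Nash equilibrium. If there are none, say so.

For each player, find the best response to each opponent profile; mutual best responses are the pure NE.
Velox against Budget: payoffs 3, 2, 4, 9 → best response Elite.
Velox against Standard: payoffs 1, 2, 0, 3 → best response Elite.
Velox against Plus: payoffs 8, 1, 4, 5 → best response Standard.
Velox against Premium: payoffs 6, 7, 1, 0 → best response Plus.
Turo against Standard: payoffs 6, 4, 5, 9 → best response Premium.
Turo against Plus: payoffs 9, 7, 0, 5 → best response Budget.
Turo against Premium: payoffs 0, 4, 8, 2 → best response Plus.
Turo against Elite: payoffs 2, 3, 4, 0 → best response Plus.
No profile is a mutual best response for all players.

No pure-strategy Nash equilibrium.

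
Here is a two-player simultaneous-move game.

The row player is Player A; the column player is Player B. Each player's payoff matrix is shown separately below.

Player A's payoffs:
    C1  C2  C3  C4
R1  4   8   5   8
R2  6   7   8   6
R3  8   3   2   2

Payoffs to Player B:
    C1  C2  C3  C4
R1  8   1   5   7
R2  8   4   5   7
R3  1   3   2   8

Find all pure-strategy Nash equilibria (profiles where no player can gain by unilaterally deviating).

Player A against C1: payoffs 4, 6, 8 → best response R3.
Player A against C2: payoffs 8, 7, 3 → best response R1.
Player A against C3: payoffs 5, 8, 2 → best response R2.
Player A against C4: payoffs 8, 6, 2 → best response R1.
Player B against R1: payoffs 8, 1, 5, 7 → best response C1.
Player B against R2: payoffs 8, 4, 5, 7 → best response C1.
Player B against R3: payoffs 1, 3, 2, 8 → best response C4.
No profile is a mutual best response for all players.

This game has no pure Nash equilibrium.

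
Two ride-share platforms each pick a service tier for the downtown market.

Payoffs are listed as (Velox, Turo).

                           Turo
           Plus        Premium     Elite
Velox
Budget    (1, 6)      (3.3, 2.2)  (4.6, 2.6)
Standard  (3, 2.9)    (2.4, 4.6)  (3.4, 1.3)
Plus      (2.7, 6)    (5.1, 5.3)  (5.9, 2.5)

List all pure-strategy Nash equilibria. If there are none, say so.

(Budget, Plus): Velox can switch to Standard (1 → 3). Not NE.
(Budget, Premium): Velox can switch to Plus (3.3 → 5.1). Not NE.
(Budget, Elite): Velox can switch to Plus (4.6 → 5.9). Not NE.
(Standard, Plus): Turo can switch to Premium (2.9 → 4.6). Not NE.
(Standard, Premium): Velox can switch to Budget (2.4 → 3.3). Not NE.
(Standard, Elite): Velox can switch to Budget (3.4 → 4.6). Not NE.
(Plus, Plus): Velox can switch to Standard (2.7 → 3). Not NE.
(Plus, Premium): Turo can switch to Plus (5.3 → 6). Not NE.
(The remaining 1 profile has a profitable deviation by the same check.)

none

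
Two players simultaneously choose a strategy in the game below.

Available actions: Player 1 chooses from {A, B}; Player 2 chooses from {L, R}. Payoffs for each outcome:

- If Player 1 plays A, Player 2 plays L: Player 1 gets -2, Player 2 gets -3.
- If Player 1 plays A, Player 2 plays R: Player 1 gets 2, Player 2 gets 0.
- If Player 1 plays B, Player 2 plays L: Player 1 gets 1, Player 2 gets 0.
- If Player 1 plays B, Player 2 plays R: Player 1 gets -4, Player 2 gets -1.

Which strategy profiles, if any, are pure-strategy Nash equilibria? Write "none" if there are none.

Player 1 against L: payoffs -2, 1 → best response B.
Player 1 against R: payoffs 2, -4 → best response A.
Player 2 against A: payoffs -3, 0 → best response R.
Player 2 against B: payoffs 0, -1 → best response L.
Mutual best responses: (A, R); (B, L).

Pure-strategy Nash equilibria: (A, R); (B, L)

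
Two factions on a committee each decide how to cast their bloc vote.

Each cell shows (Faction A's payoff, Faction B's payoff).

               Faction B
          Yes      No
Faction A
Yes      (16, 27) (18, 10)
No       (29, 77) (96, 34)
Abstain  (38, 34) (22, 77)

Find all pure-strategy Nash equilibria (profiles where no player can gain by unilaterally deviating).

This game has no pure Nash equilibrium.

Faction A against Yes: payoffs 16, 29, 38 → best response Abstain.
Faction A against No: payoffs 18, 96, 22 → best response No.
Faction B against Yes: payoffs 27, 10 → best response Yes.
Faction B against No: payoffs 77, 34 → best response Yes.
Faction B against Abstain: payoffs 34, 77 → best response No.
No profile is a mutual best response for all players.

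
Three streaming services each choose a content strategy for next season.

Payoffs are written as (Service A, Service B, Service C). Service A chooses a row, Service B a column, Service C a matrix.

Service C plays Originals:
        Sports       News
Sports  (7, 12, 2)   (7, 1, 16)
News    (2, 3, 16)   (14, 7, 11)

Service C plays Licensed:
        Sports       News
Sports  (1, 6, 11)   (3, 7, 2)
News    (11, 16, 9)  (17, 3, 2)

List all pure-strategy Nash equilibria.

(Sports, Sports, Originals): Service C can switch to Licensed (2 → 11). Not NE.
(Sports, Sports, Licensed): Service A can switch to News (1 → 11). Not NE.
(Sports, News, Originals): Service A can switch to News (7 → 14). Not NE.
(Sports, News, Licensed): Service A can switch to News (3 → 17). Not NE.
(News, Sports, Originals): Service A can switch to Sports (2 → 7). Not NE.
(News, Sports, Licensed): Service C can switch to Originals (9 → 16). Not NE.
(News, News, Originals): Service A gets 14, best alternative 7; Service B gets 7, best alternative 3; Service C gets 11, best alternative 2. No profitable deviation — NE.
(News, News, Licensed): Service B can switch to Sports (3 → 16). Not NE.

(News, News, Originals)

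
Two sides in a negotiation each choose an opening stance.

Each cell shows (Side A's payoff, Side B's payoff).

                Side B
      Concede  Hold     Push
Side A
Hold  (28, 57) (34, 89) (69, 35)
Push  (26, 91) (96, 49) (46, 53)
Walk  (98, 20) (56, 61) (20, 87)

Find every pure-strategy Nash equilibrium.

Mark each player's best response to every combination of opponents' strategies; a profile where every player is best-responding is a pure Nash equilibrium.
Side A against Concede: payoffs 28, 26, 98 → best response Walk.
Side A against Hold: payoffs 34, 96, 56 → best response Push.
Side A against Push: payoffs 69, 46, 20 → best response Hold.
Side B against Hold: payoffs 57, 89, 35 → best response Hold.
Side B against Push: payoffs 91, 49, 53 → best response Concede.
Side B against Walk: payoffs 20, 61, 87 → best response Push.
No profile is a mutual best response for all players.

none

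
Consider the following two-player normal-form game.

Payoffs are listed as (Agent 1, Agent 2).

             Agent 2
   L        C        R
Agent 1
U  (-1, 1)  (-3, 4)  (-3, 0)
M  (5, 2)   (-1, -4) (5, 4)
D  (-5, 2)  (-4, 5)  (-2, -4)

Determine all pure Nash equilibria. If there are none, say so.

Pure NE: (M, R)

For each player, find the best response to each opponent profile; mutual best responses are the pure NE.
Agent 1 against L: payoffs -1, 5, -5 → best response M.
Agent 1 against C: payoffs -3, -1, -4 → best response M.
Agent 1 against R: payoffs -3, 5, -2 → best response M.
Agent 2 against U: payoffs 1, 4, 0 → best response C.
Agent 2 against M: payoffs 2, -4, 4 → best response R.
Agent 2 against D: payoffs 2, 5, -4 → best response C.
Mutual best responses: (M, R).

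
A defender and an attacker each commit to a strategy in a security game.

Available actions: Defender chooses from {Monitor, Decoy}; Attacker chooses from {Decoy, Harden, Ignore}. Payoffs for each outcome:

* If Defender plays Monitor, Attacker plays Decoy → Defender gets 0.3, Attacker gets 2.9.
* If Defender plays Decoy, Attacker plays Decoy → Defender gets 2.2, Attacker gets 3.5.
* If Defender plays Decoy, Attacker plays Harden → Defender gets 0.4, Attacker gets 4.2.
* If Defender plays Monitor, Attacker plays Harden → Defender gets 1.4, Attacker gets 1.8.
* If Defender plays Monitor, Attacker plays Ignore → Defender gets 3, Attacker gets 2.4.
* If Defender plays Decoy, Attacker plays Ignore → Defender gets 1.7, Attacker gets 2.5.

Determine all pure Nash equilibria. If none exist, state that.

Mark each player's best response to every combination of opponents' strategies; a profile where every player is best-responding is a pure Nash equilibrium.
Defender against Decoy: payoffs 0.3, 2.2 → best response Decoy.
Defender against Harden: payoffs 1.4, 0.4 → best response Monitor.
Defender against Ignore: payoffs 3, 1.7 → best response Monitor.
Attacker against Monitor: payoffs 2.9, 1.8, 2.4 → best response Decoy.
Attacker against Decoy: payoffs 3.5, 4.2, 2.5 → best response Harden.
No profile is a mutual best response for all players.

none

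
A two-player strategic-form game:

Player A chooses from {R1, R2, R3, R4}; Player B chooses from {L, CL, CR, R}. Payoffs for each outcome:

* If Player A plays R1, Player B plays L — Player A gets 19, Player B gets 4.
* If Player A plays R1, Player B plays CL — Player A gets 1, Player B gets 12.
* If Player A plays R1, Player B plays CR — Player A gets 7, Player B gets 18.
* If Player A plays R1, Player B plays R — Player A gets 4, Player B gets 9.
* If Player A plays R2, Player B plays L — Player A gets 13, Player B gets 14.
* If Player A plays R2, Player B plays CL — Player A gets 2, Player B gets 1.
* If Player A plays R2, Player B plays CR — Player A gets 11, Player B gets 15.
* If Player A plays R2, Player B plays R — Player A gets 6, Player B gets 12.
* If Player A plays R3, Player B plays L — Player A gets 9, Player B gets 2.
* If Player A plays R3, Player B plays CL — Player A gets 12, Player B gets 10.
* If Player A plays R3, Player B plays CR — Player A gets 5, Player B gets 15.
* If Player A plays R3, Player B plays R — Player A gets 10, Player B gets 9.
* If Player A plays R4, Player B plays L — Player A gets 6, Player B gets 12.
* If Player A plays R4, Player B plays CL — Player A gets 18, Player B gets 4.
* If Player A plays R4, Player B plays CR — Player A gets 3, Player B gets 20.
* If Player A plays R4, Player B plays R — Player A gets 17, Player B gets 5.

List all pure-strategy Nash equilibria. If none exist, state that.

Player A against L: payoffs 19, 13, 9, 6 → best response R1.
Player A against CL: payoffs 1, 2, 12, 18 → best response R4.
Player A against CR: payoffs 7, 11, 5, 3 → best response R2.
Player A against R: payoffs 4, 6, 10, 17 → best response R4.
Player B against R1: payoffs 4, 12, 18, 9 → best response CR.
Player B against R2: payoffs 14, 1, 15, 12 → best response CR.
Player B against R3: payoffs 2, 10, 15, 9 → best response CR.
Player B against R4: payoffs 12, 4, 20, 5 → best response CR.
Mutual best responses: (R2, CR).

Pure NE: (R2, CR)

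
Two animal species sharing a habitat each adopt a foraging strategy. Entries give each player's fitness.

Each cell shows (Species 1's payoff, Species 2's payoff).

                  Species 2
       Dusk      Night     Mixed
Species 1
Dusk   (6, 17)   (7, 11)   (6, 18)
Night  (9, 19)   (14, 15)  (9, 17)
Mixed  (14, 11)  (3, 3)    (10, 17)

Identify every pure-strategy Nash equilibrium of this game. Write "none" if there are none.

Pure NE: (Mixed, Mixed)

(Dusk, Dusk): Species 1 can switch to Night (6 → 9). Not NE.
(Dusk, Night): Species 1 can switch to Night (7 → 14). Not NE.
(Dusk, Mixed): Species 1 can switch to Night (6 → 9). Not NE.
(Night, Dusk): Species 1 can switch to Mixed (9 → 14). Not NE.
(Night, Night): Species 2 can switch to Dusk (15 → 19). Not NE.
(Night, Mixed): Species 1 can switch to Mixed (9 → 10). Not NE.
(Mixed, Dusk): Species 2 can switch to Mixed (11 → 17). Not NE.
(Mixed, Night): Species 1 can switch to Dusk (3 → 7). Not NE.
(Mixed, Mixed): Species 1 gets 10, best alternative 9; Species 2 gets 17, best alternative 11. No profitable deviation — NE.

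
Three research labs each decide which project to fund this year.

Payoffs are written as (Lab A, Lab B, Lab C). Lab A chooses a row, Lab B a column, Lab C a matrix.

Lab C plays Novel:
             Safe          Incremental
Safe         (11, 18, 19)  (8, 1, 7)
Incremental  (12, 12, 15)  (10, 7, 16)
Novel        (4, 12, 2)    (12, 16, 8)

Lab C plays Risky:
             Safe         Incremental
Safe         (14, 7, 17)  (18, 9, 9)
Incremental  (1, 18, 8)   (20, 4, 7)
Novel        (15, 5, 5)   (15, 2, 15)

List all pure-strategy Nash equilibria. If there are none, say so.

Pure-strategy Nash equilibria: (Incremental, Safe, Novel) and (Novel, Safe, Risky)

Lab A against (Safe, Novel): payoffs 11, 12, 4 → best response Incremental.
Lab A against (Safe, Risky): payoffs 14, 1, 15 → best response Novel.
Lab A against (Incremental, Novel): payoffs 8, 10, 12 → best response Novel.
Lab A against (Incremental, Risky): payoffs 18, 20, 15 → best response Incremental.
Lab B against (Safe, Novel): payoffs 18, 1 → best response Safe.
Lab B against (Safe, Risky): payoffs 7, 9 → best response Incremental.
Lab B against (Incremental, Novel): payoffs 12, 7 → best response Safe.
Lab B against (Incremental, Risky): payoffs 18, 4 → best response Safe.
Lab B against (Novel, Novel): payoffs 12, 16 → best response Incremental.
Lab B against (Novel, Risky): payoffs 5, 2 → best response Safe.
Lab C against (Safe, Safe): payoffs 19, 17 → best response Novel.
Lab C against (Safe, Incremental): payoffs 7, 9 → best response Risky.
Lab C against (Incremental, Safe): payoffs 15, 8 → best response Novel.
Lab C against (Incremental, Incremental): payoffs 16, 7 → best response Novel.
Lab C against (Novel, Safe): payoffs 2, 5 → best response Risky.
Lab C against (Novel, Incremental): payoffs 8, 15 → best response Risky.
Mutual best responses: (Incremental, Safe, Novel); (Novel, Safe, Risky).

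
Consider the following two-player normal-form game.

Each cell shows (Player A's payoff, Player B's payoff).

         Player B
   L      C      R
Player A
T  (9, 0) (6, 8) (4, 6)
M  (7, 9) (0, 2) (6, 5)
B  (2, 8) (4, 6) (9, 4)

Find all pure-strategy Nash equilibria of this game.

Player A against L: payoffs 9, 7, 2 → best response T.
Player A against C: payoffs 6, 0, 4 → best response T.
Player A against R: payoffs 4, 6, 9 → best response B.
Player B against T: payoffs 0, 8, 6 → best response C.
Player B against M: payoffs 9, 2, 5 → best response L.
Player B against B: payoffs 8, 6, 4 → best response L.
Mutual best responses: (T, C).

Pure NE: (T, C)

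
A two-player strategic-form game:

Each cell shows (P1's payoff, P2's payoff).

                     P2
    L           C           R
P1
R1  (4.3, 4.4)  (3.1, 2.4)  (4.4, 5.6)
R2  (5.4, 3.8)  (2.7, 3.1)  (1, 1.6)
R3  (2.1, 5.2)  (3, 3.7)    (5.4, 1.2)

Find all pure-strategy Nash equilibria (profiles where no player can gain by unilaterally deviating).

For each player, find the best response to each opponent profile; mutual best responses are the pure NE.
P1 against L: payoffs 4.3, 5.4, 2.1 → best response R2.
P1 against C: payoffs 3.1, 2.7, 3 → best response R1.
P1 against R: payoffs 4.4, 1, 5.4 → best response R3.
P2 against R1: payoffs 4.4, 2.4, 5.6 → best response R.
P2 against R2: payoffs 3.8, 3.1, 1.6 → best response L.
P2 against R3: payoffs 5.2, 3.7, 1.2 → best response L.
Mutual best responses: (R2, L).

The unique pure-strategy Nash equilibrium is (R2, L).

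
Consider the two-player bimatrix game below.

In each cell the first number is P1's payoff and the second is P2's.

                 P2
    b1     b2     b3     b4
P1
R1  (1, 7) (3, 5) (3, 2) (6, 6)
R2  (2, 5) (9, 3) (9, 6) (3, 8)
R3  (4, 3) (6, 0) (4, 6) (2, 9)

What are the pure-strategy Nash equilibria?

No pure-strategy Nash equilibrium.

Check each profile: it is a Nash equilibrium iff no player can strictly gain by switching unilaterally.
(R1, b1): P1 can switch to R2 (1 → 2). Not NE.
(R1, b2): P1 can switch to R2 (3 → 9). Not NE.
(R1, b3): P1 can switch to R2 (3 → 9). Not NE.
(R1, b4): P2 can switch to b1 (6 → 7). Not NE.
(R2, b1): P1 can switch to R3 (2 → 4). Not NE.
(R2, b2): P2 can switch to b1 (3 → 5). Not NE.
(The remaining 6 profiles each have a profitable deviation by the same check.)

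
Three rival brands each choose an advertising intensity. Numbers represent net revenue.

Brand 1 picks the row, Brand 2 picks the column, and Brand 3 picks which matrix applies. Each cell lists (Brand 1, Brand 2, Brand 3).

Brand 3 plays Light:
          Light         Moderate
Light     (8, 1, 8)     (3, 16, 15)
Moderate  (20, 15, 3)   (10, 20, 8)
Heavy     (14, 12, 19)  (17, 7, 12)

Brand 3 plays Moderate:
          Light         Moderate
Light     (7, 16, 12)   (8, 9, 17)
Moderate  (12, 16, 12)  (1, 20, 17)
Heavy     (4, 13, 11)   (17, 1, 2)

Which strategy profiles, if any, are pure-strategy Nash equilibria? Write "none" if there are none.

There is no pure-strategy Nash equilibrium.

Brand 1 against (Light, Light): payoffs 8, 20, 14 → best response Moderate.
Brand 1 against (Light, Moderate): payoffs 7, 12, 4 → best response Moderate.
Brand 1 against (Moderate, Light): payoffs 3, 10, 17 → best response Heavy.
Brand 1 against (Moderate, Moderate): payoffs 8, 1, 17 → best response Heavy.
Brand 2 against (Light, Light): payoffs 1, 16 → best response Moderate.
Brand 2 against (Light, Moderate): payoffs 16, 9 → best response Light.
Brand 2 against (Moderate, Light): payoffs 15, 20 → best response Moderate.
Brand 2 against (Moderate, Moderate): payoffs 16, 20 → best response Moderate.
Brand 2 against (Heavy, Light): payoffs 12, 7 → best response Light.
Brand 2 against (Heavy, Moderate): payoffs 13, 1 → best response Light.
Brand 3 against (Light, Light): payoffs 8, 12 → best response Moderate.
Brand 3 against (Light, Moderate): payoffs 15, 17 → best response Moderate.
Brand 3 against (Moderate, Light): payoffs 3, 12 → best response Moderate.
Brand 3 against (Moderate, Moderate): payoffs 8, 17 → best response Moderate.
Brand 3 against (Heavy, Light): payoffs 19, 11 → best response Light.
Brand 3 against (Heavy, Moderate): payoffs 12, 2 → best response Light.
No profile is a mutual best response for all players.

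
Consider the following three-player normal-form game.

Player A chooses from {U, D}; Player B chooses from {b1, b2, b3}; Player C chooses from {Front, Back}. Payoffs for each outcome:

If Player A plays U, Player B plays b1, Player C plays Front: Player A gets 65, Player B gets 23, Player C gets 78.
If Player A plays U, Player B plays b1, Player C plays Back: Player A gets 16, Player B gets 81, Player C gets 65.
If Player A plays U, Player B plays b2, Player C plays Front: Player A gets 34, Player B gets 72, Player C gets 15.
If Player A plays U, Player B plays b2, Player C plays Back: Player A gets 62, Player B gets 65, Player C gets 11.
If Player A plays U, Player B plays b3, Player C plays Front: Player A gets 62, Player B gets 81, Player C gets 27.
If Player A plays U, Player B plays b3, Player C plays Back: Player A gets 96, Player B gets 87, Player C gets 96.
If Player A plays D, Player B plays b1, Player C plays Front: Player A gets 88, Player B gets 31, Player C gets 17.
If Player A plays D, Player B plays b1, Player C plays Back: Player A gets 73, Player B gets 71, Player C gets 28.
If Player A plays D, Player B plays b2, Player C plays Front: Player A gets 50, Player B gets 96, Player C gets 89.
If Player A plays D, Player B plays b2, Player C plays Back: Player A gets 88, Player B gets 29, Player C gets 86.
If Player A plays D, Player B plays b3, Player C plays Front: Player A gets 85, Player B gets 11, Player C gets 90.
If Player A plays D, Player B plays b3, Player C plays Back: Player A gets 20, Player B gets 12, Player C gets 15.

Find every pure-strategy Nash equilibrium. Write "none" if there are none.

Player A against (b1, Front): payoffs 65, 88 → best response D.
Player A against (b1, Back): payoffs 16, 73 → best response D.
Player A against (b2, Front): payoffs 34, 50 → best response D.
Player A against (b2, Back): payoffs 62, 88 → best response D.
Player A against (b3, Front): payoffs 62, 85 → best response D.
Player A against (b3, Back): payoffs 96, 20 → best response U.
Player B against (U, Front): payoffs 23, 72, 81 → best response b3.
Player B against (U, Back): payoffs 81, 65, 87 → best response b3.
Player B against (D, Front): payoffs 31, 96, 11 → best response b2.
Player B against (D, Back): payoffs 71, 29, 12 → best response b1.
Player C against (U, b1): payoffs 78, 65 → best response Front.
Player C against (U, b2): payoffs 15, 11 → best response Front.
Player C against (U, b3): payoffs 27, 96 → best response Back.
Player C against (D, b1): payoffs 17, 28 → best response Back.
Player C against (D, b2): payoffs 89, 86 → best response Front.
Player C against (D, b3): payoffs 90, 15 → best response Front.
Mutual best responses: (U, b3, Back); (D, b1, Back); (D, b2, Front).

Pure-strategy Nash equilibria: (U, b3, Back); (D, b1, Back); (D, b2, Front)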